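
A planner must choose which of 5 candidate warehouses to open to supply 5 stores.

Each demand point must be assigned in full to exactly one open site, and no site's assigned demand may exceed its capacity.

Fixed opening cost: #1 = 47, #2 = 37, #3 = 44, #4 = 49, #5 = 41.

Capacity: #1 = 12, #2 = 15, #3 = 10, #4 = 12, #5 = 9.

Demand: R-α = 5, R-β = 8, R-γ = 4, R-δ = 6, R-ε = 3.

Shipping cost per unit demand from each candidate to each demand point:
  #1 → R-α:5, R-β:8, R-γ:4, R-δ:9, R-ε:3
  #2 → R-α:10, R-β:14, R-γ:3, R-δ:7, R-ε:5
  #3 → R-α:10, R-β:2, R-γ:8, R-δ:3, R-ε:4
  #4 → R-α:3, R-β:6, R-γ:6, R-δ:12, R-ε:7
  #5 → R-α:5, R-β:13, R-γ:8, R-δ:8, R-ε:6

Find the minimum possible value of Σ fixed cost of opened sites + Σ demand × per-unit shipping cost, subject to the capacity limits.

Open {#2, #3, #4}; cheapest assignment that respects the capacities:
  #2 (cap 15, load 13): R-γ, R-δ, R-ε — cost 4×3 + 6×7 + 3×5 = 69
  #3 (cap 10, load 8): R-β — cost 8×2 = 16
  #4 (cap 12, load 5): R-α — cost 5×3 = 15
  Shipping 100, fixed 130 → total 230.
  Any other capacity-feasible assignment to {#2, #3, #4} ships for at least 100.
Compare {#1, #2, #3}: its best feasible assignment gives total 232.
Compare {#2, #3, #5}: its best feasible assignment gives total 232.
Every other set of open sites that can feasibly serve all demand totals ≥ 232 even under its best assignment. Minimum: 230.

230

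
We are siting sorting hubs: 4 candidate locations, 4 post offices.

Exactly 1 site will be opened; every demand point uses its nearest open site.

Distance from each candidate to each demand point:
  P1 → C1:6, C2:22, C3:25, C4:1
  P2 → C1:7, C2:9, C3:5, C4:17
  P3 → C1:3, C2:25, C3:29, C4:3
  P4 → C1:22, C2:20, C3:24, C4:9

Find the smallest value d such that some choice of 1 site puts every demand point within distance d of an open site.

17

Open {P2}.
  Farthest demand point is C4 at distance 17 (to P2); all others are ≤ 17.
With {P4} the worst case is 24.
With {P1} the worst case is 25.
No size-1 selection achieves below 17.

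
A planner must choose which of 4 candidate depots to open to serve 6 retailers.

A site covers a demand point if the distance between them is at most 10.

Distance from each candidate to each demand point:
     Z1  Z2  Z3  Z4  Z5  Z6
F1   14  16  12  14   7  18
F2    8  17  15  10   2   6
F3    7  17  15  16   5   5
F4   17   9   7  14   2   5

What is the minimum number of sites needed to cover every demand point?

2

Coverage sets (demand points within 10 of each site):
  F1: {Z5}
  F2: {Z1, Z4, Z5, Z6}
  F3: {Z1, Z5, Z6}
  F4: {Z2, Z3, Z5, Z6}
No single site covers all 6 demand points.
But {F2, F4} covers everything, so the minimum is 2.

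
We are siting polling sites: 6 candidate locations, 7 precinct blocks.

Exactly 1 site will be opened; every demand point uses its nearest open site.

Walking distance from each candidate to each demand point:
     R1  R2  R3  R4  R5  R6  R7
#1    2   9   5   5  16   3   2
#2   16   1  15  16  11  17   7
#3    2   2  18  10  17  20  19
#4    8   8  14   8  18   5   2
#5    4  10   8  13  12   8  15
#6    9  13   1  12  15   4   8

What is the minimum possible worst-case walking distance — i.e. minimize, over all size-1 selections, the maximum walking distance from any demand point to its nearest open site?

Open {#5}.
  Farthest demand point is R7 at walking distance 15 (to #5); all others are ≤ 15.
With {#6} the worst case is 15.
With {#1} the worst case is 16.
No size-1 selection achieves below 15.

15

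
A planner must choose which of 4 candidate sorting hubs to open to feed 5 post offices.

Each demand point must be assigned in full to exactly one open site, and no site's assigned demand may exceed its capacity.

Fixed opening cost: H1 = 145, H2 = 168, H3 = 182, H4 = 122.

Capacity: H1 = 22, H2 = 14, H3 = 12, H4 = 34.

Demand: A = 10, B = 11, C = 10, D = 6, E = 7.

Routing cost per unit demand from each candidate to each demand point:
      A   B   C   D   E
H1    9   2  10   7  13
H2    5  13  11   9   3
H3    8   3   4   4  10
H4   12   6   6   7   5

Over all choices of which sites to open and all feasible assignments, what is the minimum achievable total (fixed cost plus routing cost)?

516

Open {H1, H4}; cheapest assignment that respects the capacities:
  H1 (cap 22, load 21): A, B — cost 10×9 + 11×2 = 112
  H4 (cap 34, load 23): C, D, E — cost 10×6 + 6×7 + 7×5 = 137
  Shipping 249, fixed 267 → total 516.
  Any other capacity-feasible assignment to {H1, H4} ships for at least 249.
Compare {H2, H4}: its best feasible assignment gives total 543.
Compare {H3, H4}: its best feasible assignment gives total 587.
Every other set of open sites that can feasibly serve all demand totals ≥ 543 even under its best assignment. Minimum: 516.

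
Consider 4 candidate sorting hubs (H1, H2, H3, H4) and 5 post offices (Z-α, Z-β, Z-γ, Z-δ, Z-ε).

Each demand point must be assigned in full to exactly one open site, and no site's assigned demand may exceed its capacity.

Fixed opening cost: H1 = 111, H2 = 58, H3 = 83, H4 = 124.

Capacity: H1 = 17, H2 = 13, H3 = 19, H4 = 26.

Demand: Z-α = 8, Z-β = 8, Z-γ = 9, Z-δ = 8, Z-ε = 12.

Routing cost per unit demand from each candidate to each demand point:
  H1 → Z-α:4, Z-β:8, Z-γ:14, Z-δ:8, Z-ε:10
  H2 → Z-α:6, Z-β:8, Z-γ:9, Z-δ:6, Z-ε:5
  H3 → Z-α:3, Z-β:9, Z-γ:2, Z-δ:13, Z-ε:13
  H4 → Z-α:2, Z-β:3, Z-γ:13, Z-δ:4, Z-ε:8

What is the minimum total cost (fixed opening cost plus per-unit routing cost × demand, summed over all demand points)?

Open {H2, H3, H4}; cheapest assignment that respects the capacities:
  H2 (cap 13, load 12): Z-ε — cost 12×5 = 60
  H3 (cap 19, load 9): Z-γ — cost 9×2 = 18
  H4 (cap 26, load 24): Z-α, Z-β, Z-δ — cost 8×2 + 8×3 + 8×4 = 72
  Shipping 150, fixed 265 → total 415.
  Any other capacity-feasible assignment to {H2, H3, H4} ships for at least 150.
Compare {H1, H2, H3}: its best feasible assignment gives total 482.
Compare {H1, H2, H3, H4}: its best feasible assignment gives total 526.
Every other set of open sites that can feasibly serve all demand totals ≥ 482 even under its best assignment. Minimum: 415.

415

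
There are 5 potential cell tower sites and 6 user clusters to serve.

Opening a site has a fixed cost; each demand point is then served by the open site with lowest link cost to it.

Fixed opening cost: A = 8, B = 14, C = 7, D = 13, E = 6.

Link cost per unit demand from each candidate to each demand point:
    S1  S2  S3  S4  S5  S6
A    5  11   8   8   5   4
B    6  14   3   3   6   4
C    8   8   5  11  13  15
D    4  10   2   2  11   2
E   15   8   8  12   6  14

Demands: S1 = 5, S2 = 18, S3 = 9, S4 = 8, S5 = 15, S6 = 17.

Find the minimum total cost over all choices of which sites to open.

Open {A, D, E}: assign each demand point to its cheapest open site.
  S1→D 5×4=20, S2→E 18×8=144, S3→D 9×2=18, S4→D 8×2=16, S5→A 15×5=75, S6→D 17×2=34
  link cost 307, fixed 27 → total 334.
Compare {A, C, D}: link cost 307 + fixed 28 = 335.
Compare {D, E}: link cost 322 + fixed 19 = 341.
Compare {A, C, D, E}: link cost 307 + fixed 34 = 341.
All other subsets cost ≥ 335. Minimum total cost: 334.

334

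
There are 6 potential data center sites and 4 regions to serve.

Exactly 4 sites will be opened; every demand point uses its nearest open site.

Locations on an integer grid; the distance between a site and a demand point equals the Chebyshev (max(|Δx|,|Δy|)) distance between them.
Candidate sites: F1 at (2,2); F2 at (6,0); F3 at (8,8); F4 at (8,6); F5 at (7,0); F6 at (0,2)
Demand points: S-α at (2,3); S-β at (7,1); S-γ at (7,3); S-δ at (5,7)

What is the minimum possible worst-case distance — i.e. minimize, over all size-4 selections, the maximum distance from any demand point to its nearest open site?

Open {F1, F2, F3, F4}.
  Farthest demand point is S-γ at distance 3 (to F2); all others are ≤ 3.
With {F1, F2, F3, F5} the worst case is 3.
With {F1, F2, F3, F6} the worst case is 3.
No size-4 selection achieves below 3.

3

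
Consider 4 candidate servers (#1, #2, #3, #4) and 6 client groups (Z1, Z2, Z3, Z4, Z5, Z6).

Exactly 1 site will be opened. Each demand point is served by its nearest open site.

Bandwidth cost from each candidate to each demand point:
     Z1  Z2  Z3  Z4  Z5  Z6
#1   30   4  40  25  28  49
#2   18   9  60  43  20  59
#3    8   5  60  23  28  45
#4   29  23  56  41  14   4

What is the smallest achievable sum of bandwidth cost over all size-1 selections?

Open {#4}.
  Z1→#4 29, Z2→#4 23, Z3→#4 56, Z4→#4 41, Z5→#4 14, Z6→#4 4  ⇒ total 167.
Compare {#3}: total 169.
Compare {#1}: total 176.
No size-1 selection does better; minimum is 167.

167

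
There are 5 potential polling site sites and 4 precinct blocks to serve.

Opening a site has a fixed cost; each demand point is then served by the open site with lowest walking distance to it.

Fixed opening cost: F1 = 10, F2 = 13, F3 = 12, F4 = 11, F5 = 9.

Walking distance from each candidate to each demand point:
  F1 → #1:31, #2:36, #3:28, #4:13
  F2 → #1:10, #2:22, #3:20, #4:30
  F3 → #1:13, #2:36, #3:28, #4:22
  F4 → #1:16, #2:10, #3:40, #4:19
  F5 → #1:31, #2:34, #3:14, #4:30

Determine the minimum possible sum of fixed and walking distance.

Open {F4, F5}: assign each demand point to its cheapest open site.
  #1→F4 16, #2→F4 10, #3→F5 14, #4→F4 19
  walking distance 59, fixed 20 → total 79.
Compare {F2, F4}: walking distance 59 + fixed 24 = 83.
Compare {F1, F4, F5}: walking distance 53 + fixed 30 = 83.
Compare {F2, F4, F5}: walking distance 53 + fixed 33 = 86.
All other subsets cost ≥ 83. Minimum total cost: 79.

79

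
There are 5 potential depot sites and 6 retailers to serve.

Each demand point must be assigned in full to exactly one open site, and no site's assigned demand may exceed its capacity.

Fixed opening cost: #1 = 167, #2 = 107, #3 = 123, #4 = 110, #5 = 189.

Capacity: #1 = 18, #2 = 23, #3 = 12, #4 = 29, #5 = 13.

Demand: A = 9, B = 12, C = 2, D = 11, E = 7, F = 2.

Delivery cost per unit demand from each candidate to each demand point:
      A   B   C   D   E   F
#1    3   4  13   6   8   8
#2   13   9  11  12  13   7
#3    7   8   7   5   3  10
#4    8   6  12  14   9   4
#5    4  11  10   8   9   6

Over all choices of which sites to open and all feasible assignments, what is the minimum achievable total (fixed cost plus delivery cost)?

Open {#1, #4}; cheapest assignment that respects the capacities:
  #1 (cap 18, load 18): D, E — cost 11×6 + 7×8 = 122
  #4 (cap 29, load 25): A, B, C, F — cost 9×8 + 12×6 + 2×12 + 2×4 = 176
  Shipping 298, fixed 277 → total 575.
  Any other capacity-feasible assignment to {#1, #4} ships for at least 298.
Compare {#2, #4}: its best feasible assignment gives total 592.
Compare {#2, #3, #4}: its best feasible assignment gives total 638.
Every other set of open sites that can feasibly serve all demand totals ≥ 592 even under its best assignment. Minimum: 575.

575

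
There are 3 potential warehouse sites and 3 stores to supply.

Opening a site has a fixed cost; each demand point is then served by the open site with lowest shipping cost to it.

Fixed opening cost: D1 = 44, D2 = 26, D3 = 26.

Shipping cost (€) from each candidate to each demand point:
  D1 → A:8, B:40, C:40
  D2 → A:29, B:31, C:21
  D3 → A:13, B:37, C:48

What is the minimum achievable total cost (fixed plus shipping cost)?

Open {D2}: assign each demand point to its cheapest open site.
  A→D2 29, B→D2 31, C→D2 21
  shipping cost 81, fixed 26 → total 107.
Compare {D2, D3}: shipping cost 65 + fixed 52 = 117.
Compare {D3}: shipping cost 98 + fixed 26 = 124.
Compare {D1, D2}: shipping cost 60 + fixed 70 = 130.
All other subsets cost ≥ 117. Minimum total cost: 107.

107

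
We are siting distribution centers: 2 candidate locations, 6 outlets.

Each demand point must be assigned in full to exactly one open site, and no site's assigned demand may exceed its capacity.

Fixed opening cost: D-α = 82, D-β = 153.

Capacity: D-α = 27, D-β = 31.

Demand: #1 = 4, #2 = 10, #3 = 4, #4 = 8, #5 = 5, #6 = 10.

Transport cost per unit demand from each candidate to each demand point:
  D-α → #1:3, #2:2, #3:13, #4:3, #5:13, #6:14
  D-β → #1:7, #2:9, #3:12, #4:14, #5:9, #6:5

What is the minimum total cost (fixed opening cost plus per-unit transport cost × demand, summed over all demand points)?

434

Open {D-α, D-β}; cheapest assignment that respects the capacities:
  D-α (cap 27, load 22): #1, #2, #4 — cost 4×3 + 10×2 + 8×3 = 56
  D-β (cap 31, load 19): #3, #5, #6 — cost 4×12 + 5×9 + 10×5 = 143
  Shipping 199, fixed 235 → total 434.
  Any other capacity-feasible assignment to {D-α, D-β} ships for at least 199.
Total demand is 41 and no other set of sites has combined capacity ≥ 41, so {D-α, D-β} is the only feasible choice of open sites. Minimum: 434.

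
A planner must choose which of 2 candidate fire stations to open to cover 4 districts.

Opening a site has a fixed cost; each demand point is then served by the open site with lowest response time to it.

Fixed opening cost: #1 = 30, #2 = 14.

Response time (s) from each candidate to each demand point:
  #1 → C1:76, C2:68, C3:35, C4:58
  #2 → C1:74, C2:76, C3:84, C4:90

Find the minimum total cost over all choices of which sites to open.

Open {#1}: assign each demand point to its cheapest open site.
  C1→#1 76, C2→#1 68, C3→#1 35, C4→#1 58
  response time 237, fixed 30 → total 267.
Compare {#1, #2}: response time 235 + fixed 44 = 279.
Compare {#2}: response time 324 + fixed 14 = 338.

267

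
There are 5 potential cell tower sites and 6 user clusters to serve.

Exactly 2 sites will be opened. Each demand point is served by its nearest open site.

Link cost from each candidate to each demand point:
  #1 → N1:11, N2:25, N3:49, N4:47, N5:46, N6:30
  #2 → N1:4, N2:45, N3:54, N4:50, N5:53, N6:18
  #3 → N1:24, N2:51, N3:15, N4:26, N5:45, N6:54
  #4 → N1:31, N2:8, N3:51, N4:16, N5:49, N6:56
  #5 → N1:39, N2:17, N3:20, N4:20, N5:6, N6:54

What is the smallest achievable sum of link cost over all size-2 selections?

85

Open {#2, #5}.
  N1→#2 4, N2→#5 17, N3→#5 20, N4→#5 20, N5→#5 6, N6→#2 18  ⇒ total 85.
Compare {#1, #5}: total 104.
Compare {#4, #5}: total 135.
No size-2 selection does better; minimum is 85.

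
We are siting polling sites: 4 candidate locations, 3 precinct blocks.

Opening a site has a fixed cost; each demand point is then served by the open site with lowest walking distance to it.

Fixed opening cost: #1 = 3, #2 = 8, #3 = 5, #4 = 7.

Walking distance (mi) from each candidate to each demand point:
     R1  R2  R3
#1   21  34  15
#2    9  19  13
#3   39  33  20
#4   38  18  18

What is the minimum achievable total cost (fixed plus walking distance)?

49

Open {#2}: assign each demand point to its cheapest open site.
  R1→#2 9, R2→#2 19, R3→#2 13
  walking distance 41, fixed 8 → total 49.
Compare {#1, #2}: walking distance 41 + fixed 11 = 52.
Compare {#2, #3}: walking distance 41 + fixed 13 = 54.
Compare {#2, #4}: walking distance 40 + fixed 15 = 55.
All other subsets cost ≥ 52. Minimum total cost: 49.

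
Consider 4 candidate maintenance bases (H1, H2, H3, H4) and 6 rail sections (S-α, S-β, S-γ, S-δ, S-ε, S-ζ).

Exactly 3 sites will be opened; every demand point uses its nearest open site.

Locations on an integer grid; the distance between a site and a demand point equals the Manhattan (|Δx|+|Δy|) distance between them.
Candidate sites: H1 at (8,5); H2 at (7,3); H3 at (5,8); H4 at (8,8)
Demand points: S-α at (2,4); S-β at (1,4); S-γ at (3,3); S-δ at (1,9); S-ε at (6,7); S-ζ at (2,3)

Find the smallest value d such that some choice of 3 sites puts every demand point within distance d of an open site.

Open {H1, H2, H3}.
  Farthest demand point is S-β at distance 7 (to H2); all others are ≤ 7.
With {H2, H3, H4} the worst case is 7.
With {H1, H2, H4} the worst case is 8.
No size-3 selection achieves below 7.

7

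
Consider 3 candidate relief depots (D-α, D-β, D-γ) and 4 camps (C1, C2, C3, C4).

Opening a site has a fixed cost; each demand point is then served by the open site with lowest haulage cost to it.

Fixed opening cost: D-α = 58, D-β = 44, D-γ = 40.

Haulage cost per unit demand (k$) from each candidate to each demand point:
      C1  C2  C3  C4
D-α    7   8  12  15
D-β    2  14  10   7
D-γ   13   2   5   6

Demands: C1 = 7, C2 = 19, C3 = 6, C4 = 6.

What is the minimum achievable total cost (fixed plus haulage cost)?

202

Open {D-β, D-γ}: assign each demand point to its cheapest open site.
  C1→D-β 7×2=14, C2→D-γ 19×2=38, C3→D-γ 6×5=30, C4→D-γ 6×6=36
  haulage cost 118, fixed 84 → total 202.
Compare {D-γ}: haulage cost 195 + fixed 40 = 235.
Compare {D-α, D-γ}: haulage cost 153 + fixed 98 = 251.
Compare {D-α, D-β, D-γ}: haulage cost 118 + fixed 142 = 260.
All other subsets cost ≥ 235. Minimum total cost: 202.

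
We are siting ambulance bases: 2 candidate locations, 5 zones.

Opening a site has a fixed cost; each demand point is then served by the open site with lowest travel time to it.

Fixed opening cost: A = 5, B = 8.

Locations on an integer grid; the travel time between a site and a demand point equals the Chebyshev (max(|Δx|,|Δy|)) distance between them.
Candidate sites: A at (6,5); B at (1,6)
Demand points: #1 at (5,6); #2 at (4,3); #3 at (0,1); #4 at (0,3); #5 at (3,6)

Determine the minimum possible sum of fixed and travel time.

23

Open {A}: assign each demand point to its cheapest open site.
  #1→A 1, #2→A 2, #3→A 6, #4→A 6, #5→A 3
  travel time 18, fixed 5 → total 23.
Compare {B}: travel time 17 + fixed 8 = 25.
Compare {A, B}: travel time 13 + fixed 13 = 26.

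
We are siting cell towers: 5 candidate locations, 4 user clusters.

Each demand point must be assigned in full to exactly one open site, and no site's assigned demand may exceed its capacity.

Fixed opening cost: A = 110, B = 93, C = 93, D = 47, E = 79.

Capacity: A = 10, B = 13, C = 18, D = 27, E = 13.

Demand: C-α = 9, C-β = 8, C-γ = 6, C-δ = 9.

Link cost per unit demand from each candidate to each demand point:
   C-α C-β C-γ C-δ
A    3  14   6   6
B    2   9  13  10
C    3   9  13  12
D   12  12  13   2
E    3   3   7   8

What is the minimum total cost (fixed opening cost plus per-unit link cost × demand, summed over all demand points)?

Open {C, D}; cheapest assignment that respects the capacities:
  C (cap 18, load 17): C-α, C-β — cost 9×3 + 8×9 = 99
  D (cap 27, load 15): C-γ, C-δ — cost 6×13 + 9×2 = 96
  Shipping 195, fixed 140 → total 335.
  Any other capacity-feasible assignment to {C, D} ships for at least 195.
Compare {D, E}: its best feasible assignment gives total 345.
Compare {B, D}: its best feasible assignment gives total 350.
Every other set of open sites that can feasibly serve all demand totals ≥ 345 even under its best assignment. Minimum: 335.

335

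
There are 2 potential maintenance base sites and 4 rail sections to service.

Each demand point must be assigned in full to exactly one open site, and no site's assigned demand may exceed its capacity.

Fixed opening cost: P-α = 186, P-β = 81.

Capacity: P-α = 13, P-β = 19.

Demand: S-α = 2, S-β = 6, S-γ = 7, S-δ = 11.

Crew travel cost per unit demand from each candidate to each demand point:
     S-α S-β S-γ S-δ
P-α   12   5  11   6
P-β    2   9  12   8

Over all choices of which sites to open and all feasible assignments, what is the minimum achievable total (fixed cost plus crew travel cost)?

Open {P-α, P-β}; cheapest assignment that respects the capacities:
  P-α (cap 13, load 13): S-β, S-γ — cost 6×5 + 7×11 = 107
  P-β (cap 19, load 13): S-α, S-δ — cost 2×2 + 11×8 = 92
  Shipping 199, fixed 267 → total 466.
  Any other capacity-feasible assignment to {P-α, P-β} ships for at least 199.
Total demand is 26 and no other set of sites has combined capacity ≥ 26, so {P-α, P-β} is the only feasible choice of open sites. Minimum: 466.

466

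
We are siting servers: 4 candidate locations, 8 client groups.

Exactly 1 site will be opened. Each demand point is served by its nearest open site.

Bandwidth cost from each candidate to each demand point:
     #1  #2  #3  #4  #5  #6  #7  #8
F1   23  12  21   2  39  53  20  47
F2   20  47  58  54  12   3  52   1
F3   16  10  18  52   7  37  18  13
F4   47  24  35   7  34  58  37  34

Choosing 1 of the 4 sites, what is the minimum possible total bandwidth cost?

171

Open {F3}.
  #1→F3 16, #2→F3 10, #3→F3 18, #4→F3 52, #5→F3 7, #6→F3 37, #7→F3 18, #8→F3 13  ⇒ total 171.
Compare {F1}: total 217.
Compare {F2}: total 247.
No size-1 selection does better; minimum is 171.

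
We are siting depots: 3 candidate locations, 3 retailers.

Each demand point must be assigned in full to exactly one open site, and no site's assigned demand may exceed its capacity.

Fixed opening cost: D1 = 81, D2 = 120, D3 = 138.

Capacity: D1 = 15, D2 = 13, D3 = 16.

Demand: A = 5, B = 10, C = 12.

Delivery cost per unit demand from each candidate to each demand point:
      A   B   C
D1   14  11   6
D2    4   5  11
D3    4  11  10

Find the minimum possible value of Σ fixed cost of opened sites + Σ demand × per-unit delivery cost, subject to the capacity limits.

Open {D1, D3}; cheapest assignment that respects the capacities:
  D1 (cap 15, load 12): C — cost 12×6 = 72
  D3 (cap 16, load 15): A, B — cost 5×4 + 10×11 = 130
  Shipping 202, fixed 219 → total 421.
  Any other capacity-feasible assignment to {D1, D3} ships for at least 202.
Compare {D1, D2, D3}: its best feasible assignment gives total 481.
Compare {D1, D2}: its best feasible assignment gives total 513.
Every other set of open sites that can feasibly serve all demand totals ≥ 481 even under its best assignment. Minimum: 421.

421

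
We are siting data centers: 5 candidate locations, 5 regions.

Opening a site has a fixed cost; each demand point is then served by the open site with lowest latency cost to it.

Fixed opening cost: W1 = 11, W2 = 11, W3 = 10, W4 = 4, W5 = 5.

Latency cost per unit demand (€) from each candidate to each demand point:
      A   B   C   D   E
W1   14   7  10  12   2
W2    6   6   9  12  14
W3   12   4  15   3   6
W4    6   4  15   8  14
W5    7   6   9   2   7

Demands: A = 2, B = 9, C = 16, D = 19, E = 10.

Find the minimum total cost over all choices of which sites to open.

270

Open {W1, W4, W5}: assign each demand point to its cheapest open site.
  A→W4 2×6=12, B→W4 9×4=36, C→W5 16×9=144, D→W5 19×2=38, E→W1 10×2=20
  latency cost 250, fixed 20 → total 270.
Compare {W1, W3, W5}: latency cost 252 + fixed 26 = 278.
Compare {W1, W3, W4, W5}: latency cost 250 + fixed 30 = 280.
Compare {W1, W2, W4, W5}: latency cost 250 + fixed 31 = 281.
All other subsets cost ≥ 278. Minimum total cost: 270.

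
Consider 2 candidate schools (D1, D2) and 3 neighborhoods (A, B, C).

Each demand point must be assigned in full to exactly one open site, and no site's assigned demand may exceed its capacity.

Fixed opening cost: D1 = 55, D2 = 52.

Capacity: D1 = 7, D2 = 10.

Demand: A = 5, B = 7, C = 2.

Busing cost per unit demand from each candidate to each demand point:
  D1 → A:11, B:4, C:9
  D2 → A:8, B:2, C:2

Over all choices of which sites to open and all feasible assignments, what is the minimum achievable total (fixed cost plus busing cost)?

Open {D1, D2}; cheapest assignment that respects the capacities:
  D1 (cap 7, load 7): B — cost 7×4 = 28
  D2 (cap 10, load 7): A, C — cost 5×8 + 2×2 = 44
  Shipping 72, fixed 107 → total 179.
  Any other capacity-feasible assignment to {D1, D2} ships for at least 72.
Total demand is 14 and no other set of sites has combined capacity ≥ 14, so {D1, D2} is the only feasible choice of open sites. Minimum: 179.

179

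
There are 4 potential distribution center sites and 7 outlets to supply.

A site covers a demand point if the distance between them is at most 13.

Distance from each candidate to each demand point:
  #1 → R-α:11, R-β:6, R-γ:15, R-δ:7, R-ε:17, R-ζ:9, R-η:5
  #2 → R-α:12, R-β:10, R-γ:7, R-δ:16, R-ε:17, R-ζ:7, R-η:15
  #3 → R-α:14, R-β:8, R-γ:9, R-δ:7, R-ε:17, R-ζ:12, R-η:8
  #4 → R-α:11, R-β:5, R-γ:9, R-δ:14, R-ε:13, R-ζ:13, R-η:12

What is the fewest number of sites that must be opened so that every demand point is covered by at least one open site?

2

Coverage sets (demand points within 13 of each site):
  #1: {R-α, R-β, R-δ, R-ζ, R-η}
  #2: {R-α, R-β, R-γ, R-ζ}
  #3: {R-β, R-γ, R-δ, R-ζ, R-η}
  #4: {R-α, R-β, R-γ, R-ε, R-ζ, R-η}
No single site covers all 7 demand points.
But {#1, #4} covers everything, so the minimum is 2.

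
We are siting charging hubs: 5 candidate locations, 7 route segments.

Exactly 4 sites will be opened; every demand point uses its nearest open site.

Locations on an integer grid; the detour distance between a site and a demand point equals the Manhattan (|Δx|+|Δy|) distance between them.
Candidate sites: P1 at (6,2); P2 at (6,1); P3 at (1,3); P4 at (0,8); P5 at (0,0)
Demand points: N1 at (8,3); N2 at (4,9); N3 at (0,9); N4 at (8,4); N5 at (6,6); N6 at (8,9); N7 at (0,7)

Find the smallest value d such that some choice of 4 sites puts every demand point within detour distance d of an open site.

Open {P1, P2, P3, P4}.
  Farthest demand point is N6 at detour distance 9 (to P1); all others are ≤ 9.
With {P1, P2, P3, P5} the worst case is 9.
With {P1, P2, P4, P5} the worst case is 9.
No size-4 selection achieves below 9.

9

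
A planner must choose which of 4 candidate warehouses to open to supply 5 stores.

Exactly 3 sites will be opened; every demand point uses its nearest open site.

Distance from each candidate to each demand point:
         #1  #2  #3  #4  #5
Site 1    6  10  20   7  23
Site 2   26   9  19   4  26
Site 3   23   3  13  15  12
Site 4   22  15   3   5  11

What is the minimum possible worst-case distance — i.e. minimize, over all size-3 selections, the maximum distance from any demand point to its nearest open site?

Open {Site 1, Site 2, Site 4}.
  Farthest demand point is #5 at distance 11 (to Site 4); all others are ≤ 11.
With {Site 1, Site 3, Site 4} the worst case is 11.
With {Site 1, Site 2, Site 3} the worst case is 13.
No size-3 selection achieves below 11.

11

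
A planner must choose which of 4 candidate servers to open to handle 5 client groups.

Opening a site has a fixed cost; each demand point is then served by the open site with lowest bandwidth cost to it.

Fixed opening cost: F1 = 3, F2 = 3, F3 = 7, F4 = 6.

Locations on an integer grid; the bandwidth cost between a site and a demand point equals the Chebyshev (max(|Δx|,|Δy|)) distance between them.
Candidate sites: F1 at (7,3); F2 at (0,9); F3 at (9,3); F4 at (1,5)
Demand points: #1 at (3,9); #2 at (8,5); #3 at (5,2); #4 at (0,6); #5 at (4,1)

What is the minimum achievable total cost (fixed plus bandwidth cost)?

19

Open {F1, F2}: assign each demand point to its cheapest open site.
  #1→F2 3, #2→F1 2, #3→F1 2, #4→F2 3, #5→F1 3
  bandwidth cost 13, fixed 6 → total 19.
Compare {F1, F4}: bandwidth cost 12 + fixed 9 = 21.
Compare {F1}: bandwidth cost 20 + fixed 3 = 23.
Compare {F1, F2, F4}: bandwidth cost 11 + fixed 12 = 23.
All other subsets cost ≥ 21. Minimum total cost: 19.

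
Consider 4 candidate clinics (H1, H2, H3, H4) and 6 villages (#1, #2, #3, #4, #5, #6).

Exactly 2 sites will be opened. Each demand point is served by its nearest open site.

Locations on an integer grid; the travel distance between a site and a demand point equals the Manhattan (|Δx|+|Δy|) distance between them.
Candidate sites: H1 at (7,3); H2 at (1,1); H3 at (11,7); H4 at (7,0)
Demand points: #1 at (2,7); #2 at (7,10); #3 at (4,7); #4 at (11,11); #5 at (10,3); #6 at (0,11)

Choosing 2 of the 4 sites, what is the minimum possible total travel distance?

41

Open {H2, H3}.
  #1→H2 7, #2→H3 7, #3→H3 7, #4→H3 4, #5→H3 5, #6→H2 11  ⇒ total 41.
Compare {H1, H3}: total 45.
Compare {H1, H2}: total 47.
No size-2 selection does better; minimum is 41.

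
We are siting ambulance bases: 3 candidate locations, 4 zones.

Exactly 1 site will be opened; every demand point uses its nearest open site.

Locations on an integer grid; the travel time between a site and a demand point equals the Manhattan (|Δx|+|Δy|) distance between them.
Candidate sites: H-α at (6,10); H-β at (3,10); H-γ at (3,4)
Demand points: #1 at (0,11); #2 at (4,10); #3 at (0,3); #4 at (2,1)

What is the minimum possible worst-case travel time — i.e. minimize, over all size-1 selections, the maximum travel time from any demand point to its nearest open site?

Open {H-β}.
  Farthest demand point is #3 at travel time 10 (to H-β); all others are ≤ 10.
With {H-γ} the worst case is 10.
With {H-α} the worst case is 13.
No size-1 selection achieves below 10.

10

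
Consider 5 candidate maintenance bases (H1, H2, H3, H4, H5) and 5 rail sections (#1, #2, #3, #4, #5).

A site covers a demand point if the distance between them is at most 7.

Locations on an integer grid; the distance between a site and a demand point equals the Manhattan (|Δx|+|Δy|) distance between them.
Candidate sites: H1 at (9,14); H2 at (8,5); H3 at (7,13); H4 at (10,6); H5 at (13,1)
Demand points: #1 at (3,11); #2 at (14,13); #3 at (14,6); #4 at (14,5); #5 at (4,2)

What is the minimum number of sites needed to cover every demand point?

Coverage sets (demand points within 7 of each site):
  H1: {#2}
  H2: {#3, #4, #5}
  H3: {#1, #2}
  H4: {#3, #4}
  H5: {#3, #4}
No single site covers all 5 demand points.
But {H2, H3} covers everything, so the minimum is 2.

2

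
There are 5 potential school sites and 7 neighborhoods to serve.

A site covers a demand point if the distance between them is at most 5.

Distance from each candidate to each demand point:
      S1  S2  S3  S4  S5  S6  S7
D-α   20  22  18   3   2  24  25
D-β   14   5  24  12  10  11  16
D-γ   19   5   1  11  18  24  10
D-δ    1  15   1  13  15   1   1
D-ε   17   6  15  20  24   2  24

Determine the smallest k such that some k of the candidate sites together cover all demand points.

3

Coverage sets (demand points within 5 of each site):
  D-α: {S4, S5}
  D-β: {S2}
  D-γ: {S2, S3}
  D-δ: {S1, S3, S6, S7}
  D-ε: {S6}
No 2 sites suffice: every size-2 union leaves at least one demand point uncovered.
But {D-α, D-β, D-δ} covers everything, so the minimum is 3.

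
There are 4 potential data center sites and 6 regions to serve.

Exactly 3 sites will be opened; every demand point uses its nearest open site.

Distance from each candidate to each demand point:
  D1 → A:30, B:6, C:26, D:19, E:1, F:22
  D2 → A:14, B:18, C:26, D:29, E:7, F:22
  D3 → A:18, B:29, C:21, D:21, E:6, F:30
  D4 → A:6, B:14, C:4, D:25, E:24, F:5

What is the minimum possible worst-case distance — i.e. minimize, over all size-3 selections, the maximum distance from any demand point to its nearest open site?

Open {D1, D2, D4}.
  Farthest demand point is D at distance 19 (to D1); all others are ≤ 19.
With {D1, D3, D4} the worst case is 19.
With {D2, D3, D4} the worst case is 21.
No size-3 selection achieves below 19.

19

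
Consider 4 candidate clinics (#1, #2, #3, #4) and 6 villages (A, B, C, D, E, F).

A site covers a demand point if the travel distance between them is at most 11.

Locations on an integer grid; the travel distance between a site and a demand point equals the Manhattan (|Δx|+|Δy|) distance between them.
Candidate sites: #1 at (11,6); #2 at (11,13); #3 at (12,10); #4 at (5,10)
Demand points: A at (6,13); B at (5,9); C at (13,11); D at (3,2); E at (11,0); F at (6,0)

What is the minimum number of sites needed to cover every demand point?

2

Coverage sets (demand points within 11 of each site):
  #1: {B, C, E, F}
  #2: {A, B, C}
  #3: {A, B, C, E}
  #4: {A, B, C, D, F}
No single site covers all 6 demand points.
But {#1, #4} covers everything, so the minimum is 2.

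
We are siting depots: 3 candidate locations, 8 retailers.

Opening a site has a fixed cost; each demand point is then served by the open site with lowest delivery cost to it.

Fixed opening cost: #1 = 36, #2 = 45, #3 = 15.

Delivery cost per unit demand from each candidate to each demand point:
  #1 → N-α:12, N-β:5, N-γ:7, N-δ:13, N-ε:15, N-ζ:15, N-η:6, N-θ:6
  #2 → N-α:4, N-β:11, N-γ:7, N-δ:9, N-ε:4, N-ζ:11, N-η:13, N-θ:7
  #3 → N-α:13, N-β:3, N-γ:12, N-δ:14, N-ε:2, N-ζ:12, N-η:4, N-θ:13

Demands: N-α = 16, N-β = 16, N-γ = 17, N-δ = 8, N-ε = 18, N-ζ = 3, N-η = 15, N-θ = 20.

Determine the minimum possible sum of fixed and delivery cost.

Open {#2, #3}: assign each demand point to its cheapest open site.
  N-α→#2 16×4=64, N-β→#3 16×3=48, N-γ→#2 17×7=119, N-δ→#2 8×9=72, N-ε→#3 18×2=36, N-ζ→#2 3×11=33, N-η→#3 15×4=60, N-θ→#2 20×7=140
  delivery cost 572, fixed 60 → total 632.
Compare {#1, #2, #3}: delivery cost 552 + fixed 96 = 648.
Compare {#1, #2}: delivery cost 650 + fixed 81 = 731.
Compare {#1, #3}: delivery cost 715 + fixed 51 = 766.
All other subsets cost ≥ 648. Minimum total cost: 632.

632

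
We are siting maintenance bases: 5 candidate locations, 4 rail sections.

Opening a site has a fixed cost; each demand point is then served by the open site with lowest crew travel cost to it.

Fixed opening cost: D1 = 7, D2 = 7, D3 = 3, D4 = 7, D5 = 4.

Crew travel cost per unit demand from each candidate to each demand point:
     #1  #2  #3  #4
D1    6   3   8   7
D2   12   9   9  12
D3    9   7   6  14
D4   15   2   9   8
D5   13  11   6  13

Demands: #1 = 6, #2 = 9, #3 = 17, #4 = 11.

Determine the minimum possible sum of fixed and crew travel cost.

Open {D1, D3, D4}: assign each demand point to its cheapest open site.
  #1→D1 6×6=36, #2→D4 9×2=18, #3→D3 17×6=102, #4→D1 11×7=77
  crew travel cost 233, fixed 17 → total 250.
Compare {D1, D4, D5}: crew travel cost 233 + fixed 18 = 251.
Compare {D1, D3}: crew travel cost 242 + fixed 10 = 252.
Compare {D1, D5}: crew travel cost 242 + fixed 11 = 253.
All other subsets cost ≥ 251. Minimum total cost: 250.

250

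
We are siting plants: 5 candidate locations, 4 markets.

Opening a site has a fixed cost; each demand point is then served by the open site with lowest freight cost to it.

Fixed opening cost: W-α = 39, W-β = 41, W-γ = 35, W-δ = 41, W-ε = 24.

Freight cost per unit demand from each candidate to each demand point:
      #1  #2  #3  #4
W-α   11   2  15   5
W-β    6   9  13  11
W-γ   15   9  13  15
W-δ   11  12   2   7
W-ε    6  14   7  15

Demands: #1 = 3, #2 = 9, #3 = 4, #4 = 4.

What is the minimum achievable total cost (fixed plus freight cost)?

Open {W-α, W-ε}: assign each demand point to its cheapest open site.
  #1→W-ε 3×6=18, #2→W-α 9×2=18, #3→W-ε 4×7=28, #4→W-α 4×5=20
  freight cost 84, fixed 63 → total 147.
Compare {W-α, W-δ}: freight cost 79 + fixed 80 = 159.
Compare {W-α, W-δ, W-ε}: freight cost 64 + fixed 104 = 168.
Compare {W-α}: freight cost 131 + fixed 39 = 170.
All other subsets cost ≥ 159. Minimum total cost: 147.

147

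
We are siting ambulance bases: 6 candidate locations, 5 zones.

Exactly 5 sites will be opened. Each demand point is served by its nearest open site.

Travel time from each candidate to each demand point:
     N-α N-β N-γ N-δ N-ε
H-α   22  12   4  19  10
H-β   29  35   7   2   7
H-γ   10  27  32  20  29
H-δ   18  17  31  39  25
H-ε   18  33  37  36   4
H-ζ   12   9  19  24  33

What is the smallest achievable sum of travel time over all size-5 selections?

29

Open {H-α, H-β, H-γ, H-ε, H-ζ}.
  N-α→H-γ 10, N-β→H-ζ 9, N-γ→H-α 4, N-δ→H-β 2, N-ε→H-ε 4  ⇒ total 29.
Compare {H-α, H-β, H-δ, H-ε, H-ζ}: total 31.
Compare {H-α, H-β, H-γ, H-δ, H-ε}: total 32.
No size-5 selection does better; minimum is 29.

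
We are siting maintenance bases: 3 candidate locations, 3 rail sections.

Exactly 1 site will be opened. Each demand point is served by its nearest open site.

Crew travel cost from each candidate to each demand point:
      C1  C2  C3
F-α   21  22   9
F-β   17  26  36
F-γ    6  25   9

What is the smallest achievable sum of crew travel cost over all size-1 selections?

40

Open {F-γ}.
  C1→F-γ 6, C2→F-γ 25, C3→F-γ 9  ⇒ total 40.
Compare {F-α}: total 52.
Compare {F-β}: total 79.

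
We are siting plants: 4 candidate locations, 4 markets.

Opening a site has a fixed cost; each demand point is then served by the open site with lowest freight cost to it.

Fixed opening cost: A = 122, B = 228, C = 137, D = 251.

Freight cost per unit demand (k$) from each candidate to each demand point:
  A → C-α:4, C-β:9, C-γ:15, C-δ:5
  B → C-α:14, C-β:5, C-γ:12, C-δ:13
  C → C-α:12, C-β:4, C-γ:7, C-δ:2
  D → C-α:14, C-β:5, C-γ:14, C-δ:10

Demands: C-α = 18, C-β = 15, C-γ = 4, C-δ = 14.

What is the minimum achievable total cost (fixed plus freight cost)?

Open {A, C}: assign each demand point to its cheapest open site.
  C-α→A 18×4=72, C-β→C 15×4=60, C-γ→C 4×7=28, C-δ→C 14×2=28
  freight cost 188, fixed 259 → total 447.
Compare {A}: freight cost 337 + fixed 122 = 459.
Compare {C}: freight cost 332 + fixed 137 = 469.
Compare {A, B}: freight cost 265 + fixed 350 = 615.
All other subsets cost ≥ 459. Minimum total cost: 447.

447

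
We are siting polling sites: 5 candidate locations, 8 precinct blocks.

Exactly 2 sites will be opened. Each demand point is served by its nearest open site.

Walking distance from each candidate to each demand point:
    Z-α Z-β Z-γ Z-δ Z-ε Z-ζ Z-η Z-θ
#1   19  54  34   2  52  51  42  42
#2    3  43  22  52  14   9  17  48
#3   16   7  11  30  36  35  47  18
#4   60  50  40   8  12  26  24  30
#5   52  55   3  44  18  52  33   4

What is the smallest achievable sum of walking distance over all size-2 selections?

Open {#2, #3}.
  Z-α→#2 3, Z-β→#3 7, Z-γ→#3 11, Z-δ→#3 30, Z-ε→#2 14, Z-ζ→#2 9, Z-η→#2 17, Z-θ→#3 18  ⇒ total 109.
Compare {#3, #4}: total 122.
Compare {#2, #5}: total 137.
No size-2 selection does better; minimum is 109.

109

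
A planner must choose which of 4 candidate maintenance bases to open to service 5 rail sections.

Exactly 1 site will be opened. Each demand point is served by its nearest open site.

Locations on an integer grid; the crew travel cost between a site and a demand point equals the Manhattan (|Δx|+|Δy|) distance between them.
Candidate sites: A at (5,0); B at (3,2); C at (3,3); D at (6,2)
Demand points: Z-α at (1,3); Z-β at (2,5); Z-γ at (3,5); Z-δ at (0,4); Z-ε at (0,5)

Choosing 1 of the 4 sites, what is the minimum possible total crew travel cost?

16

Open {C}.
  Z-α→C 2, Z-β→C 3, Z-γ→C 2, Z-δ→C 4, Z-ε→C 5  ⇒ total 16.
Compare {B}: total 21.
Compare {D}: total 36.
No size-1 selection does better; minimum is 16.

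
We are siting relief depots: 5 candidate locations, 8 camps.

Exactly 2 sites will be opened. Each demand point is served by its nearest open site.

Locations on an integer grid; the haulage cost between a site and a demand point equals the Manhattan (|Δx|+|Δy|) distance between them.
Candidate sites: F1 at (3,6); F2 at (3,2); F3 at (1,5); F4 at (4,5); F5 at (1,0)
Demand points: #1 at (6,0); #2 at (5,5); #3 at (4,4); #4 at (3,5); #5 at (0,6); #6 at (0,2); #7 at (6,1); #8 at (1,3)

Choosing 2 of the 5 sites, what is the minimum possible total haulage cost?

Open {F2, F4}.
  #1→F2 5, #2→F4 1, #3→F4 1, #4→F4 1, #5→F4 5, #6→F2 3, #7→F2 4, #8→F2 3  ⇒ total 23.
Compare {F3, F4}: total 24.
Compare {F1, F2}: total 25.
No size-2 selection does better; minimum is 23.

23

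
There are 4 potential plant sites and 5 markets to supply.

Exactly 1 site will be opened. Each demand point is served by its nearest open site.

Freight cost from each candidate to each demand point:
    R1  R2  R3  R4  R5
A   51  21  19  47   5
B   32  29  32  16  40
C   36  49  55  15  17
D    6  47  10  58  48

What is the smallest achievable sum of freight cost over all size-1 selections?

Open {A}.
  R1→A 51, R2→A 21, R3→A 19, R4→A 47, R5→A 5  ⇒ total 143.
Compare {B}: total 149.
Compare {D}: total 169.
No size-1 selection does better; minimum is 143.

143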